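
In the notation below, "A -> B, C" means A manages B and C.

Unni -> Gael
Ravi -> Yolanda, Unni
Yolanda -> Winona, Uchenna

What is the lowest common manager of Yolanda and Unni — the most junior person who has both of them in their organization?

Yolanda's chain of managers is Ravi. Unni's chain of managers is Ravi. The first manager that appears in both chains is Ravi.

Ravi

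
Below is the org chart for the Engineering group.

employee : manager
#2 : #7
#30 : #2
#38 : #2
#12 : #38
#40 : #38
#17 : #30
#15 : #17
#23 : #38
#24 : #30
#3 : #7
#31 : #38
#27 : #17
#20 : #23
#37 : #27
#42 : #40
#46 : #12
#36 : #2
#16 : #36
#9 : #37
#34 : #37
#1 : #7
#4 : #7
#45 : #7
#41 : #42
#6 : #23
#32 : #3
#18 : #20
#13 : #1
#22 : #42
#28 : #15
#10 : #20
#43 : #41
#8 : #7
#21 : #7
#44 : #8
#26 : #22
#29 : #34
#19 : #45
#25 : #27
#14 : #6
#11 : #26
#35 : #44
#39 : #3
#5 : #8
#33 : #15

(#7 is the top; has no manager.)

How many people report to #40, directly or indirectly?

#40 directly manages #42. Under #42: #22, #26, #11, #41, #43 (5). That's 6 in total.

6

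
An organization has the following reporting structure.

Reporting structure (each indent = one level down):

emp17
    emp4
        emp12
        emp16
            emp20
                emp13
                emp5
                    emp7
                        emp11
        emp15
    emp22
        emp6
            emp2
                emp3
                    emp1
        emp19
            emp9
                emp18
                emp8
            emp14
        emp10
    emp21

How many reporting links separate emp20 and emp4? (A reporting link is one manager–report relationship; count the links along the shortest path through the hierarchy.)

emp20 is in emp4's organization: the chain from emp20 up to emp4 is emp20 → emp16 → emp4, which is 2 links.

2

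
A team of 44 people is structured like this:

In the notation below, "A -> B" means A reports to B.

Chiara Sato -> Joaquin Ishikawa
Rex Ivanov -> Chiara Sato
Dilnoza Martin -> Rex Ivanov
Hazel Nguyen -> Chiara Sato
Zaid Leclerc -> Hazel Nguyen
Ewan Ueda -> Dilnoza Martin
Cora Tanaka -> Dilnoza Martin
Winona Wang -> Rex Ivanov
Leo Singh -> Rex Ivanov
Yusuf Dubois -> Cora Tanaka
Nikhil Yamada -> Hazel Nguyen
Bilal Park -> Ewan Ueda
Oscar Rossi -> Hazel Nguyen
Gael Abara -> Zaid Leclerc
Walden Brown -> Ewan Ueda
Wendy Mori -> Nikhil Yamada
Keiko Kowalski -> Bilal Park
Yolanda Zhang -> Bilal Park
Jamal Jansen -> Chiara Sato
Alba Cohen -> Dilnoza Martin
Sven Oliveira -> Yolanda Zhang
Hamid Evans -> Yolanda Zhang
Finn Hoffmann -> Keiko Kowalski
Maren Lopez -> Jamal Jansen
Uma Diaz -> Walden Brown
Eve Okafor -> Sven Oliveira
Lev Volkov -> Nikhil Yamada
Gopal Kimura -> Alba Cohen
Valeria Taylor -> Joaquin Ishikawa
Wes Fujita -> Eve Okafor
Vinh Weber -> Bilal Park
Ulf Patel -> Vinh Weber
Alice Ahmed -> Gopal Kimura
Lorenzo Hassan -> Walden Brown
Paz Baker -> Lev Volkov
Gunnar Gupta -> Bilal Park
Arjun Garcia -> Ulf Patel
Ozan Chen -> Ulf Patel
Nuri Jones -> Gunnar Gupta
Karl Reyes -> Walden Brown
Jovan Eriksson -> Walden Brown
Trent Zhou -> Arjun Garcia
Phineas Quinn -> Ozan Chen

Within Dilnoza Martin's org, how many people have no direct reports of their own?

12

The people in Dilnoza Martin's organization with no one reporting to them are Alice Ahmed, Yusuf Dubois, Jovan Eriksson, Karl Reyes, Lorenzo Hassan, Uma Diaz, Nuri Jones, Phineas Quinn, Trent Zhou, Hamid Evans, Wes Fujita, Finn Hoffmann. That is 12.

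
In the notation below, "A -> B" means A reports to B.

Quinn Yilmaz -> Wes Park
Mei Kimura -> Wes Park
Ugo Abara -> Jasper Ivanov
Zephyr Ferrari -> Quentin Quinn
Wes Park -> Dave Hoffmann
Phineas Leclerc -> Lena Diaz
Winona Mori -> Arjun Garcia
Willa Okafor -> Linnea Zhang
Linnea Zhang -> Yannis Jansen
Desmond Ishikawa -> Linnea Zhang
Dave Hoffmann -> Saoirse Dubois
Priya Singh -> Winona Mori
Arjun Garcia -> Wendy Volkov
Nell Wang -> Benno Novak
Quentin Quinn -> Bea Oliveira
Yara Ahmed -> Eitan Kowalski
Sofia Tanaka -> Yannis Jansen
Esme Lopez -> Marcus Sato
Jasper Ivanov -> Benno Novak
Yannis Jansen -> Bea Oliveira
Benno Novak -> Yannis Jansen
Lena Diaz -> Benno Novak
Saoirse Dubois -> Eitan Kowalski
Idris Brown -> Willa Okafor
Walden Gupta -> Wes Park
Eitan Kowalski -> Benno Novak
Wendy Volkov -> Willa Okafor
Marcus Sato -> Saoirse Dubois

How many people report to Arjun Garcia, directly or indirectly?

Arjun Garcia directly manages Winona Mori. Under Winona Mori: Priya Singh (1). That's 2 in total.

2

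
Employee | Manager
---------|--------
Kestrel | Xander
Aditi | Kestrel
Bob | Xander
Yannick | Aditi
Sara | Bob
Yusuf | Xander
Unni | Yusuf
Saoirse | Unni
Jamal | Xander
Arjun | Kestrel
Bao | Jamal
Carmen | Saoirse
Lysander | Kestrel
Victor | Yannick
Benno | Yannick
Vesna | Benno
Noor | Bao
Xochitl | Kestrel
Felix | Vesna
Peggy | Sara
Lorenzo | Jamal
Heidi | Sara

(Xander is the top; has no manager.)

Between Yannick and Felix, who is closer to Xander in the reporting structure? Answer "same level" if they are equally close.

Yannick

Yannick is 3 levels below Xander; Felix is 6. Yannick is higher.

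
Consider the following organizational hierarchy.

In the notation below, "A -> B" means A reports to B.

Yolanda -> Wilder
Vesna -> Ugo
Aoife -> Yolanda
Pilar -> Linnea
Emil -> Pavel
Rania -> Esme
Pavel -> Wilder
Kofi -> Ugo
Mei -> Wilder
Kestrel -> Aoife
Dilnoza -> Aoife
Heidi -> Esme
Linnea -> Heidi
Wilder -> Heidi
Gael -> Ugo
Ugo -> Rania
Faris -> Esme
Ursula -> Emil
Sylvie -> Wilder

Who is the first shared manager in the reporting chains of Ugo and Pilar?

Ugo's chain of managers is Rania, Esme. Pilar's chain of managers is Linnea, Heidi, Esme. The first manager that appears in both chains is Esme.

Esme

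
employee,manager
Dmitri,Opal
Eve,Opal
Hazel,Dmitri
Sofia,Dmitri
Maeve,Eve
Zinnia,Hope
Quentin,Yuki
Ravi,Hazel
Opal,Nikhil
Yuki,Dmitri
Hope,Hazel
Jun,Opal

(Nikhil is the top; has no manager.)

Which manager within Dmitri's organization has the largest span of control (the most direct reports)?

Direct-report counts within Dmitri's organization: Dmitri has 3; Hazel has 2; Hope has 1; Yuki has 1. The largest is 3, held by Dmitri.

Dmitri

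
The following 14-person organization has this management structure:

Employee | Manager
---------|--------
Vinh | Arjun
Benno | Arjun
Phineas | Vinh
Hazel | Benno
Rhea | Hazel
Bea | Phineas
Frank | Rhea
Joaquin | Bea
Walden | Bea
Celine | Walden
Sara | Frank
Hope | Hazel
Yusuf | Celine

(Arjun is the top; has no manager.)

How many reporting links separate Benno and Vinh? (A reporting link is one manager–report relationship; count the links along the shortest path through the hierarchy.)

2

Benno is 1 level below Arjun, and Vinh is 1 level below Arjun (their lowest common manager). The shortest path runs up from Benno to Arjun and back down to Vinh: 1 + 1 = 2 links.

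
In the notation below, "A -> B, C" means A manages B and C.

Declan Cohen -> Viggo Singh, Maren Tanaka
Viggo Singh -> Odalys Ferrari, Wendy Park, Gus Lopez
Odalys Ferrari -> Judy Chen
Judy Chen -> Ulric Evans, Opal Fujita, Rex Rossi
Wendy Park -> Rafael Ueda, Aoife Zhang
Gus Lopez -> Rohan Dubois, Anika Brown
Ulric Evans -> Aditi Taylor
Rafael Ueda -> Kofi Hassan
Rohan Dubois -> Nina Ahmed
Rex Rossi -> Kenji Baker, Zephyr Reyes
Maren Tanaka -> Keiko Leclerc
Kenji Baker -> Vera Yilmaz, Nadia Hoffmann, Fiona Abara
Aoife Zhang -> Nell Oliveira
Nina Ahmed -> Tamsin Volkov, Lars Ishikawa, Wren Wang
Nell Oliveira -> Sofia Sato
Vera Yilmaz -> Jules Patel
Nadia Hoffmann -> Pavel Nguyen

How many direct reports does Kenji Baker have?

3

Kenji Baker directly manages Vera Yilmaz, Nadia Hoffmann, Fiona Abara. That is 3 direct reports.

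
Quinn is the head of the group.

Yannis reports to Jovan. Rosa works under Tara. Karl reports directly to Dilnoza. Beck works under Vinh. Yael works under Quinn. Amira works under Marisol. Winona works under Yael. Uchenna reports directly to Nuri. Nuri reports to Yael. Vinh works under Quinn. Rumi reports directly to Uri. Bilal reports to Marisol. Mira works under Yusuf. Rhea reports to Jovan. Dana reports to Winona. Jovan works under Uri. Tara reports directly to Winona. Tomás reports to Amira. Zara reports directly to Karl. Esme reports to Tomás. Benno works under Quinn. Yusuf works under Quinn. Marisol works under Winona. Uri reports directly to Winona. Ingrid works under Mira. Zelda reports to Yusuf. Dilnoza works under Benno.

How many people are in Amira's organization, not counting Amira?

Amira directly manages Tomás. Under Tomás: Esme (1). That's 2 in total.

2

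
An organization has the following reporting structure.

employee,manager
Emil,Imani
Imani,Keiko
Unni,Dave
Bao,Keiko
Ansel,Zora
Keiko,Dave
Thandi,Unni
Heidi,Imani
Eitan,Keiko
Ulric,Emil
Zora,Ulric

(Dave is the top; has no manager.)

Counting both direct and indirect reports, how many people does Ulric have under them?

Ulric directly manages Zora. Under Zora: Ansel (1). That's 2 in total.

2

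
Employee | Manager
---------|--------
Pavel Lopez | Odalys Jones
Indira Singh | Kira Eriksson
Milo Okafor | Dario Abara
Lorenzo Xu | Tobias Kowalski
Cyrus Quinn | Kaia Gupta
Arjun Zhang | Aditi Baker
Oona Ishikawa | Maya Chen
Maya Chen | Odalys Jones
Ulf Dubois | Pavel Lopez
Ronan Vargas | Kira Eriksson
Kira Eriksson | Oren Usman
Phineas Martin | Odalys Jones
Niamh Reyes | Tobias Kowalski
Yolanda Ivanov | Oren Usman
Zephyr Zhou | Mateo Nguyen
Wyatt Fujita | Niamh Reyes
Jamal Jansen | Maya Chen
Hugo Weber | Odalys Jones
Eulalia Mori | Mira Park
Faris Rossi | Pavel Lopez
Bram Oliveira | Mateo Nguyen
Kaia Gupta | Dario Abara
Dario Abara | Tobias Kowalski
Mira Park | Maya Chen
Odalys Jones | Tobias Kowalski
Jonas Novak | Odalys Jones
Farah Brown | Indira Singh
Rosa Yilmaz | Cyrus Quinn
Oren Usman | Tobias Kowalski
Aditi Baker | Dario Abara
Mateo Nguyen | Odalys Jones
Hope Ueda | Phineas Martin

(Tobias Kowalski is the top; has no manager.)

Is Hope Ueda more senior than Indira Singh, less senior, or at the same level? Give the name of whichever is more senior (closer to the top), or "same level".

Both Hope Ueda and Indira Singh are 3 levels below Tobias Kowalski.

same level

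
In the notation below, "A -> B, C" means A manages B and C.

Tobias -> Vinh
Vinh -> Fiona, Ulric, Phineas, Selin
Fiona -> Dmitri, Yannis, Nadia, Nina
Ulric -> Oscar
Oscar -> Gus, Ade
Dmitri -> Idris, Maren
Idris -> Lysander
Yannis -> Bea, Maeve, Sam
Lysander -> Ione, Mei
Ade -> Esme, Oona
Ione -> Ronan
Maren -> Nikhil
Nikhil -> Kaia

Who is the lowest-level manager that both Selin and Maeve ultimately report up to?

Vinh

Selin's chain of managers is Vinh, Tobias. Maeve's chain of managers is Yannis, Fiona, Vinh, Tobias. The first manager that appears in both chains is Vinh.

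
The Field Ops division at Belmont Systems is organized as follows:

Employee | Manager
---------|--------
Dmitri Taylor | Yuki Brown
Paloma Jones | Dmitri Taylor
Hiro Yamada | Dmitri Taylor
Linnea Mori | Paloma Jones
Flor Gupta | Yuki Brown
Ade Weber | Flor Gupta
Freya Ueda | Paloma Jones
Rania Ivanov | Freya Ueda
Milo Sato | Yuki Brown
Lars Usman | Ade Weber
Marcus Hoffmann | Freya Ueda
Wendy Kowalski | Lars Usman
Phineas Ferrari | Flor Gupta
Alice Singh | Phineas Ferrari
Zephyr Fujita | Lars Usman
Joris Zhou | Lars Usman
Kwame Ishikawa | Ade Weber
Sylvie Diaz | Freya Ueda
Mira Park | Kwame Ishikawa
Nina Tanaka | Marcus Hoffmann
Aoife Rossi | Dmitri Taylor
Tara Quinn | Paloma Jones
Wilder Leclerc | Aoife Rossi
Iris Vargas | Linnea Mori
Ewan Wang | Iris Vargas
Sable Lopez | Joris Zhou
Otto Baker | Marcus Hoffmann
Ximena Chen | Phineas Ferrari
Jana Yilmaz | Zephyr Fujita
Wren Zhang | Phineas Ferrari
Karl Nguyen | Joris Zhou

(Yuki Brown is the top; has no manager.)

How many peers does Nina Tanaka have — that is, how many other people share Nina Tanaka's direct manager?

Nina Tanaka reports to Marcus Hoffmann. Marcus Hoffmann's other direct reports are Otto Baker — 1 peer.

1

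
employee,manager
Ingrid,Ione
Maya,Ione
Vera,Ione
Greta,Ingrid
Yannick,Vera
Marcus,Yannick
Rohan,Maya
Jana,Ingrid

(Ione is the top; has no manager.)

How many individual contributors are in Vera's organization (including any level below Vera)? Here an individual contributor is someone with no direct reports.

The only person in Vera's organization with no one reporting to them is Marcus. That is 1.

1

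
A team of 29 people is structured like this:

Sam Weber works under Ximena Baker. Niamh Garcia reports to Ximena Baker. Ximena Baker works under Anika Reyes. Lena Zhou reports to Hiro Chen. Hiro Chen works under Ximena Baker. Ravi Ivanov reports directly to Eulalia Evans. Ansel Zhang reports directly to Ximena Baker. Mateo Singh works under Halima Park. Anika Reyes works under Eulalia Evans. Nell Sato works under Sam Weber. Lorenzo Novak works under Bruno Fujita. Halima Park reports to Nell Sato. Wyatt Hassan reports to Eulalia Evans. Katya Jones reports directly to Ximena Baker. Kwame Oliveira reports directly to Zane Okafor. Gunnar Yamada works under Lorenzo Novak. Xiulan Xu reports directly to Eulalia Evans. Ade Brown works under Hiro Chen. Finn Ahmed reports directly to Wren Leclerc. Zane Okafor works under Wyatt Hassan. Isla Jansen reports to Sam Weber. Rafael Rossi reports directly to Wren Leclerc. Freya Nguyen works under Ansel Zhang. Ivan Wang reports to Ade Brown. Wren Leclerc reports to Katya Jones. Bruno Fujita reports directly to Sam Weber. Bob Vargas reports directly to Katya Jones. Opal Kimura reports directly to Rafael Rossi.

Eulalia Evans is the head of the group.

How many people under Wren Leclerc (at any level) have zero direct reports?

The people in Wren Leclerc's organization with no one reporting to them are Opal Kimura, Finn Ahmed. That is 2.

2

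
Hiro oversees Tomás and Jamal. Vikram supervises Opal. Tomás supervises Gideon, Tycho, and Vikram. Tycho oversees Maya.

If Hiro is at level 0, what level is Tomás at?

1

Chain from Tomás up to Hiro: Tomás → Hiro. That is 1 step up, so Tomás is 1 level below Hiro.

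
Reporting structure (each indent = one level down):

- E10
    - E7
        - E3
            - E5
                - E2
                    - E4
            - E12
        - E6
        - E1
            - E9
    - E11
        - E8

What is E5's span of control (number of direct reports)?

1

E5 directly manages E2. That is 1 direct report.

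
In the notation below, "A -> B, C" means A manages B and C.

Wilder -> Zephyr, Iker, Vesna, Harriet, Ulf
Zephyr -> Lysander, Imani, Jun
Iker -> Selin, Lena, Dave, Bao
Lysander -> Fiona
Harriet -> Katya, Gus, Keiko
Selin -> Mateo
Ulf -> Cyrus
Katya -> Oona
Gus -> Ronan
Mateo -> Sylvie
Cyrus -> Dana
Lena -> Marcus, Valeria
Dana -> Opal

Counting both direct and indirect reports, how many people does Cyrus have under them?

Cyrus directly manages Dana. Under Dana: Opal (1). That's 2 in total.

2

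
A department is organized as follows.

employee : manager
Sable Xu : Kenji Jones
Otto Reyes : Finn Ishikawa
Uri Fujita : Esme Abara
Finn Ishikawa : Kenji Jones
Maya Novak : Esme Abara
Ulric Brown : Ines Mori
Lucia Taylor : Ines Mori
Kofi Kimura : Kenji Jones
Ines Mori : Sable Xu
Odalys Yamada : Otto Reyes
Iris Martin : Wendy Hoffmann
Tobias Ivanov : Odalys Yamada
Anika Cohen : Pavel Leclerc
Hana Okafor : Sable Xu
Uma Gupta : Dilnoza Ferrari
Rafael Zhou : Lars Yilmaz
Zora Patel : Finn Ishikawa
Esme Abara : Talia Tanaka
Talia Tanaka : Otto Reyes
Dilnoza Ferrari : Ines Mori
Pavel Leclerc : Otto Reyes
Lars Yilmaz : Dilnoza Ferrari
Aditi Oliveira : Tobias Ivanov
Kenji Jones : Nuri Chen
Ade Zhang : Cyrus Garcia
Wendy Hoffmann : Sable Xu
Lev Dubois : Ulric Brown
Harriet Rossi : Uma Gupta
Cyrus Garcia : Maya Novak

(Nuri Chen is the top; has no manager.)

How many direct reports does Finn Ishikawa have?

2

Finn Ishikawa directly manages Otto Reyes, Zora Patel. That is 2 direct reports.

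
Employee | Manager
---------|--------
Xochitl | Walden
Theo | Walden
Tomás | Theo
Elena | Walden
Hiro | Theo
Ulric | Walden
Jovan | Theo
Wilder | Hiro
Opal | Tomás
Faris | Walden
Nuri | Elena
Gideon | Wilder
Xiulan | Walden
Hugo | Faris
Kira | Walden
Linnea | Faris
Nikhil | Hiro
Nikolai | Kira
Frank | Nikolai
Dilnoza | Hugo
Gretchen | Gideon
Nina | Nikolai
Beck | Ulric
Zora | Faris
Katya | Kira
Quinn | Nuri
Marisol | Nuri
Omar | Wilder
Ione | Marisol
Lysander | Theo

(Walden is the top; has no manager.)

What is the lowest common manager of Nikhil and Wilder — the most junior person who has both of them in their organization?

Nikhil's chain of managers is Hiro, Theo, Walden. Wilder's chain of managers is Hiro, Theo, Walden. The first manager that appears in both chains is Hiro.

Hiro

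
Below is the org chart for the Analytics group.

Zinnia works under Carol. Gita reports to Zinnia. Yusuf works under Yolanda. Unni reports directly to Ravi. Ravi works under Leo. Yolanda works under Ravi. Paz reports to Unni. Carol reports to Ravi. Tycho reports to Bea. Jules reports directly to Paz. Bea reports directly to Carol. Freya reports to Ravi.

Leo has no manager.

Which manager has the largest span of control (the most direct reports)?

Direct-report counts: Leo has 1; Ravi has 4; Unni has 1; Paz has 1; Yolanda has 1; Carol has 2; Zinnia has 1; Bea has 1. The largest is 4, held by Ravi.

Ravi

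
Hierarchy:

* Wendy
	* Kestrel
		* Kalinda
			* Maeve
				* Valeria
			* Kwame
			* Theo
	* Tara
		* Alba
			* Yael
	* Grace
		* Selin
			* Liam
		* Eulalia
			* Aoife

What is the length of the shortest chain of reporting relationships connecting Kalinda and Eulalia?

Kalinda is 2 levels below Wendy, and Eulalia is 2 levels below Wendy (their lowest common manager). The shortest path runs up from Kalinda to Wendy and back down to Eulalia: 2 + 2 = 4 links.

4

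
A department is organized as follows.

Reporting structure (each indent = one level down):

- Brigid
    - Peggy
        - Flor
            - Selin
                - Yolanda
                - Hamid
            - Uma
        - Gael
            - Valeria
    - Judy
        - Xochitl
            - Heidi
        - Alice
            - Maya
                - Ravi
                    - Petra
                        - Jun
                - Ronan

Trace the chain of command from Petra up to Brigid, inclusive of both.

Petra -> Ravi -> Maya -> Alice -> Judy -> Brigid

Petra reports to Ravi. Ravi reports to Maya. Maya reports to Alice. Alice reports to Judy. Judy reports to Brigid. Brigid is at the top.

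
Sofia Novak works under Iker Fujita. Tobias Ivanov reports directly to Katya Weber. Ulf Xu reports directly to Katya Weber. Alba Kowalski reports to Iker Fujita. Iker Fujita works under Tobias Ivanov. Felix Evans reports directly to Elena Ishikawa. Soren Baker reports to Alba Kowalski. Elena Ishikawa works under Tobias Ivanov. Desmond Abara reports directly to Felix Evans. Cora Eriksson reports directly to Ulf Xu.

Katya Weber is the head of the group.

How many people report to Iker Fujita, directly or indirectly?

3

Iker Fujita directly manages Sofia Novak, Alba Kowalski. Sofia Novak has no reports. Under Alba Kowalski: Soren Baker (1). So Iker Fujita's organization is 2 direct reports plus everyone under them: 1 + 2 = 3.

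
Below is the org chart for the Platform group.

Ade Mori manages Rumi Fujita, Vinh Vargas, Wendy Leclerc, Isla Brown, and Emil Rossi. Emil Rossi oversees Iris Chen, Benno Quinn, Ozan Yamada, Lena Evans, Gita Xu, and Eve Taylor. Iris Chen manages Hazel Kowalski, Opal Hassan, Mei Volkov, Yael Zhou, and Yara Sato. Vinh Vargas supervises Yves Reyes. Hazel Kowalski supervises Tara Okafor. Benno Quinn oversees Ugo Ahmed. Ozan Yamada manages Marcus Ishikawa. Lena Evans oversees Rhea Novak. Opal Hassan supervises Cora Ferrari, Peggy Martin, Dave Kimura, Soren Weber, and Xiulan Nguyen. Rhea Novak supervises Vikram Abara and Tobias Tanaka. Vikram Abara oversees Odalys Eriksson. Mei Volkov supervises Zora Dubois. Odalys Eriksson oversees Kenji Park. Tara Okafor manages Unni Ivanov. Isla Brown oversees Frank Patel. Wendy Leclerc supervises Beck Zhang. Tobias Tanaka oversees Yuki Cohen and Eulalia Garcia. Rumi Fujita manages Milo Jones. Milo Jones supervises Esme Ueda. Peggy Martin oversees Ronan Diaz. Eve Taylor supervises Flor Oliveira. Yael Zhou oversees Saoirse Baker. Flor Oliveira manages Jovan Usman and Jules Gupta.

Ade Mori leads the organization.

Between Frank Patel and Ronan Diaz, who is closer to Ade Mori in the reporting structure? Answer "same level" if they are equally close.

Frank Patel is 2 levels below Ade Mori; Ronan Diaz is 5. Frank Patel is higher.

Frank Patel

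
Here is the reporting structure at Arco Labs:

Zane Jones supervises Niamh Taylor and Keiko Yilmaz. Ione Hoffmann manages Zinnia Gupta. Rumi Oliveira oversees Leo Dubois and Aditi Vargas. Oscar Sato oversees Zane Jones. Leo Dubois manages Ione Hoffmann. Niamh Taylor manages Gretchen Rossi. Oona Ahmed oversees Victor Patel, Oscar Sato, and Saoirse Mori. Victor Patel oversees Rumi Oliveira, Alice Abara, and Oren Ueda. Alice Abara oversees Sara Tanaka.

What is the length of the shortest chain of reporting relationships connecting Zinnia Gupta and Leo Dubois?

2

Zinnia Gupta is in Leo Dubois's organization: the chain from Zinnia Gupta up to Leo Dubois is Zinnia Gupta → Ione Hoffmann → Leo Dubois, which is 2 links.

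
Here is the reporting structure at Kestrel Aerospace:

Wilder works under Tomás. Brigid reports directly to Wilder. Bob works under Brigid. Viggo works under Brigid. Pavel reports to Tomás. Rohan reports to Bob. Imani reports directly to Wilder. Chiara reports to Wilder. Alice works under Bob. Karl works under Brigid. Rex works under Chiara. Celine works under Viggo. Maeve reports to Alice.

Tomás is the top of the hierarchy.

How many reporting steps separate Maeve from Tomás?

Chain from Maeve up to Tomás: Maeve → Alice → Bob → Brigid → Wilder → Tomás. That is 5 steps up, so Maeve is 5 levels below Tomás.

5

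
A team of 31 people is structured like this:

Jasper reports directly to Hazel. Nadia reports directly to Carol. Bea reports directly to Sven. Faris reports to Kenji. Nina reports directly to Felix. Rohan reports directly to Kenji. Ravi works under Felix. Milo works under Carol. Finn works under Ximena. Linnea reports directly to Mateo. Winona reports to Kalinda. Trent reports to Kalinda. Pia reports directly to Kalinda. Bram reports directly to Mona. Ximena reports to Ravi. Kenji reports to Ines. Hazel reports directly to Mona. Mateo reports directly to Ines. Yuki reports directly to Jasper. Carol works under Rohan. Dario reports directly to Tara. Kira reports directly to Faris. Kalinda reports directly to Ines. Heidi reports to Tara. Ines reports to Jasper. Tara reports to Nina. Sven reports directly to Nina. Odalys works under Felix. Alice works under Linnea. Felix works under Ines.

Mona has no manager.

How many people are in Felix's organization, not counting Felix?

10

Felix directly manages Nina, Odalys, Ravi. Under Nina: Tara, Heidi, Dario, Sven, Bea (5). Odalys has no reports. Under Ravi: Ximena, Finn (2). So Felix's organization is 3 direct reports plus everyone under them: 6 + 1 + 3 = 10.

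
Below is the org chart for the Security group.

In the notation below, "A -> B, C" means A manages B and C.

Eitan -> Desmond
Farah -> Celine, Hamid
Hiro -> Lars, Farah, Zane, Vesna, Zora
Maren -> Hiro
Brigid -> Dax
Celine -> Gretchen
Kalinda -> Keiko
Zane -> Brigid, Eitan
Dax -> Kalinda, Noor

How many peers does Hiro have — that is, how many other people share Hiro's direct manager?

0

Hiro reports to Maren, and Maren has no other direct reports. Hiro has 0 peers.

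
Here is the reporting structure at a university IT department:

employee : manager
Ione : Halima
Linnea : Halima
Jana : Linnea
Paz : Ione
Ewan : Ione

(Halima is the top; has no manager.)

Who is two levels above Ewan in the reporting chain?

Halima

Ewan reports to Ione, and Ione reports to Halima. So Ewan's skip-level manager is Halima.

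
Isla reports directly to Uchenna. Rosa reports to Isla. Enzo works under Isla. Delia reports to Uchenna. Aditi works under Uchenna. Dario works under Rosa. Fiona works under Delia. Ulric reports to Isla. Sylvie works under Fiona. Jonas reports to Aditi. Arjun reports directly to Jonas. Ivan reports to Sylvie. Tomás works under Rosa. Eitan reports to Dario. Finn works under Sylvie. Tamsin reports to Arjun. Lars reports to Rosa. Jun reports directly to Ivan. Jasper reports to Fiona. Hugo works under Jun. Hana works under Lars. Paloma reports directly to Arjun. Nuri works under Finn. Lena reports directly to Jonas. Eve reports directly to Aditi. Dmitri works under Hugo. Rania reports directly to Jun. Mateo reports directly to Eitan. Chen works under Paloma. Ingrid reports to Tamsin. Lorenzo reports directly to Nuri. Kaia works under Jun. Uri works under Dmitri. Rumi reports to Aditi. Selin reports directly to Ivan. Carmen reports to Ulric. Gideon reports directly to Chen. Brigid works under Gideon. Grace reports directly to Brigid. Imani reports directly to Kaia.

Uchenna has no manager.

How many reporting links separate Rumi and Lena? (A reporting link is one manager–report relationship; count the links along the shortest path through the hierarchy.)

3

Rumi is 1 level below Aditi, and Lena is 2 levels below Aditi (their lowest common manager). The shortest path runs up from Rumi to Aditi and back down to Lena: 1 + 2 = 3 links.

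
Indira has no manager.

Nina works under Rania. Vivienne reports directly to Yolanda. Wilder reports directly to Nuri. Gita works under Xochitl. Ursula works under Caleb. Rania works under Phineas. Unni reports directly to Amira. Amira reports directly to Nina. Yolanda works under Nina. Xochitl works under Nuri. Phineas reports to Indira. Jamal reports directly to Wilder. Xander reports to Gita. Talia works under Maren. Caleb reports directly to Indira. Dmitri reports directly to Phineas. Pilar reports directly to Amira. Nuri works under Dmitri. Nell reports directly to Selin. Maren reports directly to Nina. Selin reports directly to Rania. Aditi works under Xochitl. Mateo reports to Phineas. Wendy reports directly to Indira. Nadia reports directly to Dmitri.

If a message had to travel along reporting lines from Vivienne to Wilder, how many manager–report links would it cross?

Vivienne is 4 levels below Phineas, and Wilder is 3 levels below Phineas (their lowest common manager). The shortest path runs up from Vivienne to Phineas and back down to Wilder: 4 + 3 = 7 links.

7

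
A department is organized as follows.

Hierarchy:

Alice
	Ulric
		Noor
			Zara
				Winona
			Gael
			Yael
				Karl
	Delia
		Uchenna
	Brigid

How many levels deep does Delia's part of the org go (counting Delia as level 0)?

The longest chain under Delia runs Delia → Uchenna, which is 1 level below Delia.

1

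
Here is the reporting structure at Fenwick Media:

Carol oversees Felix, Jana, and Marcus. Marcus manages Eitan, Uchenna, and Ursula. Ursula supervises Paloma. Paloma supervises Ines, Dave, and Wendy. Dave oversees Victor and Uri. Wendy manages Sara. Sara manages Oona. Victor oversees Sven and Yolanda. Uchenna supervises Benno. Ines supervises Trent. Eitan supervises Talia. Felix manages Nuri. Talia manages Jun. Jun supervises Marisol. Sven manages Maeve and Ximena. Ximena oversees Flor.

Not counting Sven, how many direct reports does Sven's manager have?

Sven reports to Victor. Victor's other direct reports are Yolanda — 1 peer.

1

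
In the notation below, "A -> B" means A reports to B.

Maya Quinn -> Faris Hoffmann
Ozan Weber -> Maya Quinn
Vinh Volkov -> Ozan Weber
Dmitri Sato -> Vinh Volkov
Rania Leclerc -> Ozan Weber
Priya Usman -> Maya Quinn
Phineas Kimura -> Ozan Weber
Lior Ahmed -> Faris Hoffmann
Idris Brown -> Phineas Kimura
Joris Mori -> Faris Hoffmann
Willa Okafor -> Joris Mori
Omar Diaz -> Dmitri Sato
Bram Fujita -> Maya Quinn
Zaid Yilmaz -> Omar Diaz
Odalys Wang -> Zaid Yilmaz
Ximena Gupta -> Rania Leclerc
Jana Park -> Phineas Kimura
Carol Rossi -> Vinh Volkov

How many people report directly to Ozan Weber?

Ozan Weber directly manages Vinh Volkov, Rania Leclerc, Phineas Kimura. That is 3 direct reports.

3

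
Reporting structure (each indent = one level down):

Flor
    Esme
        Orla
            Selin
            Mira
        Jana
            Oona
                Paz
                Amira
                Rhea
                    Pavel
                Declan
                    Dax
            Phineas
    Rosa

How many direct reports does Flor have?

Flor directly manages Esme, Rosa. That is 2 direct reports.

2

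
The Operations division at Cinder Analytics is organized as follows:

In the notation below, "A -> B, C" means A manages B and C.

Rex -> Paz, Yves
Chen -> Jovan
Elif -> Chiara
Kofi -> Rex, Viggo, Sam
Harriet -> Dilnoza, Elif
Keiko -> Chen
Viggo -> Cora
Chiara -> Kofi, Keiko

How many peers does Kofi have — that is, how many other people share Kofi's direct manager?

Kofi reports to Chiara. Chiara's other direct reports are Keiko — 1 peer.

1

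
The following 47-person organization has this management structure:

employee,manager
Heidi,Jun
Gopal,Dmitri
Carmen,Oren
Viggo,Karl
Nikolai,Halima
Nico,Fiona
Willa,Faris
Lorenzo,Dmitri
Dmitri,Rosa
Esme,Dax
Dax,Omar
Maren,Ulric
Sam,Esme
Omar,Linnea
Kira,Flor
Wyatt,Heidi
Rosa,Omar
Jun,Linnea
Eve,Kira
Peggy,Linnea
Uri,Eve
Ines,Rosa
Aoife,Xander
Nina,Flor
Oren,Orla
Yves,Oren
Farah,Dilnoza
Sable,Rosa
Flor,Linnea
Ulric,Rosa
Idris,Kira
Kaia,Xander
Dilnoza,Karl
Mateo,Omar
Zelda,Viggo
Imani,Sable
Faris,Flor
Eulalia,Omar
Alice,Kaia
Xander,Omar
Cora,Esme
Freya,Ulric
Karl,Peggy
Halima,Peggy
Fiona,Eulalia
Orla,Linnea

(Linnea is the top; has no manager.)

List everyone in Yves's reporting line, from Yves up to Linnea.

Yves reports to Oren. Oren reports to Orla. Orla reports to Linnea. Linnea is at the top.

Yves -> Oren -> Orla -> Linnea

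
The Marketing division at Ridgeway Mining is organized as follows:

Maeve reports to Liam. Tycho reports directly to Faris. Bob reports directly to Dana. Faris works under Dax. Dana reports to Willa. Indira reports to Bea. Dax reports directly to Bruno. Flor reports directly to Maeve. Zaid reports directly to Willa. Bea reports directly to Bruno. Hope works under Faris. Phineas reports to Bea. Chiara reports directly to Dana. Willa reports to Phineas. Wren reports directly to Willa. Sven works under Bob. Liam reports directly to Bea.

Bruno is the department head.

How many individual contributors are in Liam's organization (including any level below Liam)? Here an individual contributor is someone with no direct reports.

1

The only person in Liam's organization with no one reporting to them is Flor. That is 1.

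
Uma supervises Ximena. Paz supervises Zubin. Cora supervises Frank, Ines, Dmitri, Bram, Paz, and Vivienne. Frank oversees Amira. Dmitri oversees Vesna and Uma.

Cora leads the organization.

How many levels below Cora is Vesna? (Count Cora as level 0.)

Chain from Vesna up to Cora: Vesna → Dmitri → Cora. That is 2 steps up, so Vesna is 2 levels below Cora.

2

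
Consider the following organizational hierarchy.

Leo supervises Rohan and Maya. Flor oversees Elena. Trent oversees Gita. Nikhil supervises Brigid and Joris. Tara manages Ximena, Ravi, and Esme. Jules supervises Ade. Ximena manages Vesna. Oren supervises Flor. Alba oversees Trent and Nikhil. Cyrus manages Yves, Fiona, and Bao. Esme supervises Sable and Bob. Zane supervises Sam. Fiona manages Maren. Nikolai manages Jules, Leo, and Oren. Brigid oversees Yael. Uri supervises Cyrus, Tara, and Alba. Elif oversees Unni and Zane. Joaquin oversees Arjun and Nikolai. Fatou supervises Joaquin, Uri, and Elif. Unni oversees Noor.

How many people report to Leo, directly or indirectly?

2

Leo directly manages Rohan, Maya. Rohan has no reports. Maya has no reports. So Leo's organization is 2 direct reports plus everyone under them: 1 + 1 = 2.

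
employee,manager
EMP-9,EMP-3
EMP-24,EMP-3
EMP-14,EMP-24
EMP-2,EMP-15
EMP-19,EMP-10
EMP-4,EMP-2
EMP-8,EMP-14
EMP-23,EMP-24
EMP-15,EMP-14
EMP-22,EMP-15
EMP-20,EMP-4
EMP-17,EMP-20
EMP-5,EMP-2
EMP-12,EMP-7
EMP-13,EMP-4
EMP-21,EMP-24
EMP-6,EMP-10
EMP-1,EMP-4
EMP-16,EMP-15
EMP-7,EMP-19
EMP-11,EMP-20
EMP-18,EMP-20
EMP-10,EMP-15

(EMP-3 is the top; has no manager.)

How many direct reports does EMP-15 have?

EMP-15 directly manages EMP-2, EMP-10, EMP-22, EMP-16. That is 4 direct reports.

4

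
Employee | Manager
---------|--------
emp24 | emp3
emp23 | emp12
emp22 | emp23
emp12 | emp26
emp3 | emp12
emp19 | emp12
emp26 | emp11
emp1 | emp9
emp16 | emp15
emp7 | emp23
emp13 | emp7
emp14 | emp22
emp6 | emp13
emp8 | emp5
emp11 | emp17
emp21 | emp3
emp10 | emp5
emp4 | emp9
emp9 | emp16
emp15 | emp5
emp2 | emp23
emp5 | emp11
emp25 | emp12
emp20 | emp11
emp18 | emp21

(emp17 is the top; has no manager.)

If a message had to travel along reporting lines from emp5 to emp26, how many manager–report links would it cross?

emp5 is 1 level below emp11, and emp26 is 1 level below emp11 (their lowest common manager). The shortest path runs up from emp5 to emp11 and back down to emp26: 1 + 1 = 2 links.

2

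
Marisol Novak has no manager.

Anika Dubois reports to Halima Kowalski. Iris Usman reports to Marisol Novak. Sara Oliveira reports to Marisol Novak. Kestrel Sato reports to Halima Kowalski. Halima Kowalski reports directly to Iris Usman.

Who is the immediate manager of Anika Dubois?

Anika Dubois reports directly to Halima Kowalski.

Halima Kowalski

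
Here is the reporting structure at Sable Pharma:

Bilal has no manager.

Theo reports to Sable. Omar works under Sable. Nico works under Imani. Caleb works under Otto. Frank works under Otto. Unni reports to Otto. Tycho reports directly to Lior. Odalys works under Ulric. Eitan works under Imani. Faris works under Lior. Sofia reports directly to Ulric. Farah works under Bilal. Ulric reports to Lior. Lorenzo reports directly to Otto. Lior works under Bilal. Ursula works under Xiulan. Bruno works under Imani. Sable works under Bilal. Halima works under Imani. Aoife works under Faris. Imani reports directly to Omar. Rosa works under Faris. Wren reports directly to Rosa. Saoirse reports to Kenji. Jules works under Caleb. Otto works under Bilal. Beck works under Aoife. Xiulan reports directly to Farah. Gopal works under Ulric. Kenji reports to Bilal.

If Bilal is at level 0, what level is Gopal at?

Chain from Gopal up to Bilal: Gopal → Ulric → Lior → Bilal. That is 3 steps up, so Gopal is 3 levels below Bilal.

3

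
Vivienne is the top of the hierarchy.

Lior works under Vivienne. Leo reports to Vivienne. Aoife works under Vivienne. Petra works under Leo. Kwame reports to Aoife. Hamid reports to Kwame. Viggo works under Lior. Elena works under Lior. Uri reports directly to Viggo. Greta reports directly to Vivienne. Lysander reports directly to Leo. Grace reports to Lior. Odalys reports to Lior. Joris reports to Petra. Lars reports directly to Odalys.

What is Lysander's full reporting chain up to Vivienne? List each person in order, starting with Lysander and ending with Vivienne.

Lysander -> Leo -> Vivienne

Lysander reports to Leo. Leo reports to Vivienne. Vivienne is at the top.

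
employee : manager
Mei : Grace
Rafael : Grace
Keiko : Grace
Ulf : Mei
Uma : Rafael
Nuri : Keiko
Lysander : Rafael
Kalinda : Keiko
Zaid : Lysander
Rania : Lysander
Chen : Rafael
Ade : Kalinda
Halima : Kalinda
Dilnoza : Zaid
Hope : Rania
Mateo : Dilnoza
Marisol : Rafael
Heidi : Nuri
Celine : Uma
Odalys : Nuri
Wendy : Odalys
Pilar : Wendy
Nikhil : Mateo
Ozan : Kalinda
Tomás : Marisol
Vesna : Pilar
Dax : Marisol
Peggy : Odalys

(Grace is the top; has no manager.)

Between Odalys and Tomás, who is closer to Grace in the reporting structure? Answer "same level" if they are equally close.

Both Odalys and Tomás are 3 levels below Grace.

same level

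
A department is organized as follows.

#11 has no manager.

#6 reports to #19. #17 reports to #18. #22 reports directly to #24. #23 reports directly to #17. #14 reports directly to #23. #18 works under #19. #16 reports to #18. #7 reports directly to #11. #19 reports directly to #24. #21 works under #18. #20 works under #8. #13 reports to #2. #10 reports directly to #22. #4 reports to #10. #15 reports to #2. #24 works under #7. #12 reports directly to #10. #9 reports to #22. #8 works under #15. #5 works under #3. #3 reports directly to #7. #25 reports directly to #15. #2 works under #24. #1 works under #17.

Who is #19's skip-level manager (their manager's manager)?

#19 reports to #24, and #24 reports to #7. So #19's skip-level manager is #7.

#7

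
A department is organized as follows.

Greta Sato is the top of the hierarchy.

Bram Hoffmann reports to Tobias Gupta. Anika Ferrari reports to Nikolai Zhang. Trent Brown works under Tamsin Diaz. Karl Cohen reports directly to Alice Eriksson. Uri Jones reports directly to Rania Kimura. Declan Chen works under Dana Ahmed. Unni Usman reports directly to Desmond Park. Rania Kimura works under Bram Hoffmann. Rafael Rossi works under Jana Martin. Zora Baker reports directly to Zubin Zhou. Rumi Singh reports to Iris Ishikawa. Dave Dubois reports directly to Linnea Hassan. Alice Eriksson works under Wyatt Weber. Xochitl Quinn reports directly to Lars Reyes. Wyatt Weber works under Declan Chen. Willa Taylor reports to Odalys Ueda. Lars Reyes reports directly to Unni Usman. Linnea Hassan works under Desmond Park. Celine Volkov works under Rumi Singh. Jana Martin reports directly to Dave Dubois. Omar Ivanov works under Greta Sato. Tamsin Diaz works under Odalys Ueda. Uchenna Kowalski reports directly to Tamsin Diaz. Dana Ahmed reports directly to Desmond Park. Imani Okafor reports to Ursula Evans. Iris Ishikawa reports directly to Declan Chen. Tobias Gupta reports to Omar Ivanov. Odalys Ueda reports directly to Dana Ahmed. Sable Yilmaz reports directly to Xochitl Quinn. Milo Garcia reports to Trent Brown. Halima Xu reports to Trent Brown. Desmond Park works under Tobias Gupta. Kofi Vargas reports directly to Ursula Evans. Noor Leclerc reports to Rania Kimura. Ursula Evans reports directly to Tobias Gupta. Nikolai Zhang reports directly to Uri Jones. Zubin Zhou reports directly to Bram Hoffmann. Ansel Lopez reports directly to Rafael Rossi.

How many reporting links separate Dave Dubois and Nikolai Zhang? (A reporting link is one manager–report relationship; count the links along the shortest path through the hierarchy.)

7

Dave Dubois is 3 levels below Tobias Gupta, and Nikolai Zhang is 4 levels below Tobias Gupta (their lowest common manager). The shortest path runs up from Dave Dubois to Tobias Gupta and back down to Nikolai Zhang: 3 + 4 = 7 links.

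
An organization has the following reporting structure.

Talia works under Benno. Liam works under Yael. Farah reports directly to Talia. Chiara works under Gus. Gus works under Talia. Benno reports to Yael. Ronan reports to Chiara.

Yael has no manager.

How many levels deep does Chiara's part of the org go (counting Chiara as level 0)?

The longest chain under Chiara runs Chiara → Ronan, which is 1 level below Chiara.

1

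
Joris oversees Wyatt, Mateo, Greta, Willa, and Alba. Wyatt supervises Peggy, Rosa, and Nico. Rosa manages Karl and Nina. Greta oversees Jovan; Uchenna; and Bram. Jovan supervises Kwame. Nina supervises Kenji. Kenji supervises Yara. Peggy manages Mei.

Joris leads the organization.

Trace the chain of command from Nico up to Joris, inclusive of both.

Nico -> Wyatt -> Joris

Nico reports to Wyatt. Wyatt reports to Joris. Joris is at the top.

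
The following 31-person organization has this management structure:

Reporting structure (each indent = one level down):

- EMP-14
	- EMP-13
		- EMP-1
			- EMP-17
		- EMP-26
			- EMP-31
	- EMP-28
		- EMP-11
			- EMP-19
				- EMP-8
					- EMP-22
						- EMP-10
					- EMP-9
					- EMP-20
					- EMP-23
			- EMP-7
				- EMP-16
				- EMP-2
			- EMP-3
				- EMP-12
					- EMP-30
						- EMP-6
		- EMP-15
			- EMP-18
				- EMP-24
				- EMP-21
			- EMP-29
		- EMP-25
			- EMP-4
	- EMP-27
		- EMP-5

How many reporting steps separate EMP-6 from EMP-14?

6

Chain from EMP-6 up to EMP-14: EMP-6 → EMP-30 → EMP-12 → EMP-3 → EMP-11 → EMP-28 → EMP-14. That is 6 steps up, so EMP-6 is 6 levels below EMP-14.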